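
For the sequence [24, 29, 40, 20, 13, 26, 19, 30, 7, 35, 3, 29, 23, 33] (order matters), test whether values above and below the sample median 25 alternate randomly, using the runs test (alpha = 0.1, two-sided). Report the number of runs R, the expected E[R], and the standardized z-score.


Step 1: Compute median = 25; label A = above, B = below.
Labels in order: BAABBABABABABA  (n_A = 7, n_B = 7)
Step 2: Count runs R = 12.
Step 3: Under H0 (random ordering), E[R] = 2*n_A*n_B/(n_A+n_B) + 1 = 2*7*7/14 + 1 = 8.0000.
        Var[R] = 2*n_A*n_B*(2*n_A*n_B - n_A - n_B) / ((n_A+n_B)^2 * (n_A+n_B-1)) = 8232/2548 = 3.2308.
        SD[R] = 1.7974.
Step 4: Continuity-corrected z = (R - 0.5 - E[R]) / SD[R] = (12 - 0.5 - 8.0000) / 1.7974 = 1.9472.
Step 5: Two-sided p-value via normal approximation = 2*(1 - Phi(|z|)) = 0.051508.
Step 6: alpha = 0.1. reject H0.

R = 12, z = 1.9472, p = 0.051508, reject H0.


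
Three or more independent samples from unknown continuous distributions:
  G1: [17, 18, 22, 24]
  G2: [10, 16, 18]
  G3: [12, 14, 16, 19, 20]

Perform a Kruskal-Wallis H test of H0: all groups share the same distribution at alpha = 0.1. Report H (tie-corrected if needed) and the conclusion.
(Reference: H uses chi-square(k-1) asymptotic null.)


Step 1: Combine all N = 12 observations and assign midranks.
sorted (value, group, rank): (10,G2,1), (12,G3,2), (14,G3,3), (16,G2,4.5), (16,G3,4.5), (17,G1,6), (18,G1,7.5), (18,G2,7.5), (19,G3,9), (20,G3,10), (22,G1,11), (24,G1,12)
Step 2: Sum ranks within each group.
R_1 = 36.5 (n_1 = 4)
R_2 = 13 (n_2 = 3)
R_3 = 28.5 (n_3 = 5)
Step 3: H = 12/(N(N+1)) * sum(R_i^2/n_i) - 3(N+1)
     = 12/(12*13) * (36.5^2/4 + 13^2/3 + 28.5^2/5) - 3*13
     = 0.076923 * 551.846 - 39
     = 3.449679.
Step 4: Ties present; correction factor C = 1 - 12/(12^3 - 12) = 0.993007. Corrected H = 3.449679 / 0.993007 = 3.473973.
Step 5: Under H0, H ~ chi^2(2); p-value = 0.176050.
Step 6: alpha = 0.1. fail to reject H0.

H = 3.4740, df = 2, p = 0.176050, fail to reject H0.


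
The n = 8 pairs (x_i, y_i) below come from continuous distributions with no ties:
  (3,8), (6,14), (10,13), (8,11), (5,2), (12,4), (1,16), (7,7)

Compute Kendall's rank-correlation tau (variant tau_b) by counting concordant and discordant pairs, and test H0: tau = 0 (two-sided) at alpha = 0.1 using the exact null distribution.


Step 1: Enumerate the 28 unordered pairs (i,j) with i<j and classify each by sign(x_j-x_i) * sign(y_j-y_i).
  (1,2):dx=+3,dy=+6->C; (1,3):dx=+7,dy=+5->C; (1,4):dx=+5,dy=+3->C; (1,5):dx=+2,dy=-6->D
  (1,6):dx=+9,dy=-4->D; (1,7):dx=-2,dy=+8->D; (1,8):dx=+4,dy=-1->D; (2,3):dx=+4,dy=-1->D
  (2,4):dx=+2,dy=-3->D; (2,5):dx=-1,dy=-12->C; (2,6):dx=+6,dy=-10->D; (2,7):dx=-5,dy=+2->D
  (2,8):dx=+1,dy=-7->D; (3,4):dx=-2,dy=-2->C; (3,5):dx=-5,dy=-11->C; (3,6):dx=+2,dy=-9->D
  (3,7):dx=-9,dy=+3->D; (3,8):dx=-3,dy=-6->C; (4,5):dx=-3,dy=-9->C; (4,6):dx=+4,dy=-7->D
  (4,7):dx=-7,dy=+5->D; (4,8):dx=-1,dy=-4->C; (5,6):dx=+7,dy=+2->C; (5,7):dx=-4,dy=+14->D
  (5,8):dx=+2,dy=+5->C; (6,7):dx=-11,dy=+12->D; (6,8):dx=-5,dy=+3->D; (7,8):dx=+6,dy=-9->D
Step 2: C = 11, D = 17, total pairs = 28.
Step 3: tau = (C - D)/(n(n-1)/2) = (11 - 17)/28 = -0.214286.
Step 4: Exact two-sided p-value (enumerate n! = 40320 permutations of y under H0): p = 0.548413.
Step 5: alpha = 0.1. fail to reject H0.

tau_b = -0.2143 (C=11, D=17), p = 0.548413, fail to reject H0.


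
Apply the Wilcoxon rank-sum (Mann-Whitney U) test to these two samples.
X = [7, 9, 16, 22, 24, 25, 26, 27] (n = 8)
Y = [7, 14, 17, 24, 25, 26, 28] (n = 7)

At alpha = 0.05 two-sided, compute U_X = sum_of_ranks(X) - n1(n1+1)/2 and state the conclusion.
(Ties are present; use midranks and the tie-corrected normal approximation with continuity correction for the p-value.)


Step 1: Combine and sort all 15 observations; assign midranks.
sorted (value, group): (7,X), (7,Y), (9,X), (14,Y), (16,X), (17,Y), (22,X), (24,X), (24,Y), (25,X), (25,Y), (26,X), (26,Y), (27,X), (28,Y)
ranks: 7->1.5, 7->1.5, 9->3, 14->4, 16->5, 17->6, 22->7, 24->8.5, 24->8.5, 25->10.5, 25->10.5, 26->12.5, 26->12.5, 27->14, 28->15
Step 2: Rank sum for X: R1 = 1.5 + 3 + 5 + 7 + 8.5 + 10.5 + 12.5 + 14 = 62.
Step 3: U_X = R1 - n1(n1+1)/2 = 62 - 8*9/2 = 62 - 36 = 26.
       U_Y = n1*n2 - U_X = 56 - 26 = 30.
Step 4: Ties are present, so use the tie-corrected normal approximation (with continuity correction) for the p-value.
Step 5: p-value = 0.861697; compare to alpha = 0.05. fail to reject H0.

U_X = 26, p = 0.861697, fail to reject H0 at alpha = 0.05.


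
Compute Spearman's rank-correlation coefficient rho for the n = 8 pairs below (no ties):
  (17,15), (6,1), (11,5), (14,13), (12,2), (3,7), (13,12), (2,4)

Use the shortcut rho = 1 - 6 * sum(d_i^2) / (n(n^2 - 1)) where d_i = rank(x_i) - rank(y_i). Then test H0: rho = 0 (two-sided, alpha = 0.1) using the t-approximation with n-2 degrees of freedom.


Step 1: Rank x and y separately (midranks; no ties here).
rank(x): 17->8, 6->3, 11->4, 14->7, 12->5, 3->2, 13->6, 2->1
rank(y): 15->8, 1->1, 5->4, 13->7, 2->2, 7->5, 12->6, 4->3
Step 2: d_i = R_x(i) - R_y(i); compute d_i^2.
  (8-8)^2=0, (3-1)^2=4, (4-4)^2=0, (7-7)^2=0, (5-2)^2=9, (2-5)^2=9, (6-6)^2=0, (1-3)^2=4
sum(d^2) = 26.
Step 3: rho = 1 - 6*26 / (8*(8^2 - 1)) = 1 - 156/504 = 0.690476.
Step 4: Under H0, t = rho * sqrt((n-2)/(1-rho^2)) = 2.3382 ~ t(6).
Step 5: Two-sided p-value from the t-distribution with 6 df = 0.057990.
Step 6: alpha = 0.1. reject H0.

rho = 0.6905, p = 0.057990, reject H0 at alpha = 0.1.


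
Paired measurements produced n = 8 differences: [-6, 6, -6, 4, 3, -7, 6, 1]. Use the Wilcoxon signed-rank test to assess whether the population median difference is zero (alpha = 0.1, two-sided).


Step 1: Drop any zero differences (none here) and take |d_i|.
|d| = [6, 6, 6, 4, 3, 7, 6, 1]
Step 2: Midrank |d_i| (ties get averaged ranks).
ranks: |6|->5.5, |6|->5.5, |6|->5.5, |4|->3, |3|->2, |7|->8, |6|->5.5, |1|->1
Step 3: Attach original signs; sum ranks with positive sign and with negative sign.
W+ = 5.5 + 3 + 2 + 5.5 + 1 = 17
W- = 5.5 + 5.5 + 8 = 19
(Check: W+ + W- = 36 should equal n(n+1)/2 = 36.)
Step 4: Test statistic W = min(W+, W-) = 17.
Step 5: Ties in |d|, so use the tie-corrected normal approximation.
        E[W] = n(n+1)/4 = 8*9/4 = 18.
        Tie groups: |d|=6 (t=4); sum(t^3 - t) = 60.
        Var[W] = n(n+1)(2n+1)/24 - sum(t^3-t)/48 = 1224/24 - 60/48 = 49.75.
        z = (W - E[W]) / sqrt(Var[W]) = (17 - 18) / 7.0534 = -0.1418.
        Two-sided p = 2*Phi(z) = 0.887257.
Step 6: alpha = 0.1. fail to reject H0.

W+ = 17, W- = 19, W = min = 17, p = 0.887257, fail to reject H0.


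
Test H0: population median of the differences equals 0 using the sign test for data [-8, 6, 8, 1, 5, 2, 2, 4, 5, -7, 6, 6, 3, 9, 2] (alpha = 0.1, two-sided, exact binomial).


Step 1: Discard zero differences. Original n = 15; n_eff = number of nonzero differences = 15.
Nonzero differences (with sign): -8, +6, +8, +1, +5, +2, +2, +4, +5, -7, +6, +6, +3, +9, +2
Step 2: Count signs: positive = 13, negative = 2.
Step 3: Under H0: P(positive) = 0.5, so the number of positives S ~ Bin(15, 0.5).
Step 4: Two-sided exact p-value = sum of Bin(15,0.5) probabilities at or below the observed probability = 0.007385.
Step 5: alpha = 0.1. reject H0.

n_eff = 15, pos = 13, neg = 2, p = 0.007385, reject H0.


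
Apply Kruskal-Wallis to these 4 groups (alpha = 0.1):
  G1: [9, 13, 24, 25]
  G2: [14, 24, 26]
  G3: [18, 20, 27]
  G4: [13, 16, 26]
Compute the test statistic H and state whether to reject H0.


Step 1: Combine all N = 13 observations and assign midranks.
sorted (value, group, rank): (9,G1,1), (13,G1,2.5), (13,G4,2.5), (14,G2,4), (16,G4,5), (18,G3,6), (20,G3,7), (24,G1,8.5), (24,G2,8.5), (25,G1,10), (26,G2,11.5), (26,G4,11.5), (27,G3,13)
Step 2: Sum ranks within each group.
R_1 = 22 (n_1 = 4)
R_2 = 24 (n_2 = 3)
R_3 = 26 (n_3 = 3)
R_4 = 19 (n_4 = 3)
Step 3: H = 12/(N(N+1)) * sum(R_i^2/n_i) - 3(N+1)
     = 12/(13*14) * (22^2/4 + 24^2/3 + 26^2/3 + 19^2/3) - 3*14
     = 0.065934 * 658.667 - 42
     = 1.428571.
Step 4: Ties present; correction factor C = 1 - 18/(13^3 - 13) = 0.991758. Corrected H = 1.428571 / 0.991758 = 1.440443.
Step 5: Under H0, H ~ chi^2(3); p-value = 0.696083.
Step 6: alpha = 0.1. fail to reject H0.

H = 1.4404, df = 3, p = 0.696083, fail to reject H0.


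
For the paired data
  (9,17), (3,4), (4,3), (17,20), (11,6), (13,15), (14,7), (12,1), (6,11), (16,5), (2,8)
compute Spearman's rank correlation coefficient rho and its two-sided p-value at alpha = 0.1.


Step 1: Rank x and y separately (midranks; no ties here).
rank(x): 9->5, 3->2, 4->3, 17->11, 11->6, 13->8, 14->9, 12->7, 6->4, 16->10, 2->1
rank(y): 17->10, 4->3, 3->2, 20->11, 6->5, 15->9, 7->6, 1->1, 11->8, 5->4, 8->7
Step 2: d_i = R_x(i) - R_y(i); compute d_i^2.
  (5-10)^2=25, (2-3)^2=1, (3-2)^2=1, (11-11)^2=0, (6-5)^2=1, (8-9)^2=1, (9-6)^2=9, (7-1)^2=36, (4-8)^2=16, (10-4)^2=36, (1-7)^2=36
sum(d^2) = 162.
Step 3: rho = 1 - 6*162 / (11*(11^2 - 1)) = 1 - 972/1320 = 0.263636.
Step 4: Under H0, t = rho * sqrt((n-2)/(1-rho^2)) = 0.8199 ~ t(9).
Step 5: Two-sided p-value from the t-distribution with 9 df = 0.433441.
Step 6: alpha = 0.1. fail to reject H0.

rho = 0.2636, p = 0.433441, fail to reject H0 at alpha = 0.1.


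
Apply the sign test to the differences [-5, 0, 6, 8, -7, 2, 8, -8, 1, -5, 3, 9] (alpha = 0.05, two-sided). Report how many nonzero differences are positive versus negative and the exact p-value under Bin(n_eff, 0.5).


Step 1: Discard zero differences. Original n = 12; n_eff = number of nonzero differences = 11.
Nonzero differences (with sign): -5, +6, +8, -7, +2, +8, -8, +1, -5, +3, +9
Step 2: Count signs: positive = 7, negative = 4.
Step 3: Under H0: P(positive) = 0.5, so the number of positives S ~ Bin(11, 0.5).
Step 4: Two-sided exact p-value = sum of Bin(11,0.5) probabilities at or below the observed probability = 0.548828.
Step 5: alpha = 0.05. fail to reject H0.

n_eff = 11, pos = 7, neg = 4, p = 0.548828, fail to reject H0.


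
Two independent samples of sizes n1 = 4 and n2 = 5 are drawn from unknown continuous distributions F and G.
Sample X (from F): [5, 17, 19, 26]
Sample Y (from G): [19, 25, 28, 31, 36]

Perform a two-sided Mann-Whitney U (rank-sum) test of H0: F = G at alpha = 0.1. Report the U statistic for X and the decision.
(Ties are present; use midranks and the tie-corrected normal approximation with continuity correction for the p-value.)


Step 1: Combine and sort all 9 observations; assign midranks.
sorted (value, group): (5,X), (17,X), (19,X), (19,Y), (25,Y), (26,X), (28,Y), (31,Y), (36,Y)
ranks: 5->1, 17->2, 19->3.5, 19->3.5, 25->5, 26->6, 28->7, 31->8, 36->9
Step 2: Rank sum for X: R1 = 1 + 2 + 3.5 + 6 = 12.5.
Step 3: U_X = R1 - n1(n1+1)/2 = 12.5 - 4*5/2 = 12.5 - 10 = 2.5.
       U_Y = n1*n2 - U_X = 20 - 2.5 = 17.5.
Step 4: Ties are present, so use the tie-corrected normal approximation (with continuity correction) for the p-value.
Step 5: p-value = 0.085100; compare to alpha = 0.1. reject H0.

U_X = 2.5, p = 0.085100, reject H0 at alpha = 0.1.


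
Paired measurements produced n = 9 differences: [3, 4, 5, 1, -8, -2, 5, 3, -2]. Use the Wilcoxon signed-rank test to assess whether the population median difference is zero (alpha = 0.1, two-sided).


Step 1: Drop any zero differences (none here) and take |d_i|.
|d| = [3, 4, 5, 1, 8, 2, 5, 3, 2]
Step 2: Midrank |d_i| (ties get averaged ranks).
ranks: |3|->4.5, |4|->6, |5|->7.5, |1|->1, |8|->9, |2|->2.5, |5|->7.5, |3|->4.5, |2|->2.5
Step 3: Attach original signs; sum ranks with positive sign and with negative sign.
W+ = 4.5 + 6 + 7.5 + 1 + 7.5 + 4.5 = 31
W- = 9 + 2.5 + 2.5 = 14
(Check: W+ + W- = 45 should equal n(n+1)/2 = 45.)
Step 4: Test statistic W = min(W+, W-) = 14.
Step 5: Ties in |d|, so use the tie-corrected normal approximation.
        E[W] = n(n+1)/4 = 9*10/4 = 22.5.
        Tie groups: |d|=2 (t=2), |d|=3 (t=2), |d|=5 (t=2); sum(t^3 - t) = 18.
        Var[W] = n(n+1)(2n+1)/24 - sum(t^3-t)/48 = 1710/24 - 18/48 = 70.875.
        z = (W - E[W]) / sqrt(Var[W]) = (14 - 22.5) / 8.4187 = -1.0097.
        Two-sided p = 2*Phi(z) = 0.312661.
Step 6: alpha = 0.1. fail to reject H0.

W+ = 31, W- = 14, W = min = 14, p = 0.312661, fail to reject H0.


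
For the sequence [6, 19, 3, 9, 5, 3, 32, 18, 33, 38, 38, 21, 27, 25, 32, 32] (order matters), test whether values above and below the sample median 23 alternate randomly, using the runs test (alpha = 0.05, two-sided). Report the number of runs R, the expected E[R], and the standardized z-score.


Step 1: Compute median = 23; label A = above, B = below.
Labels in order: BBBBBBABAAABAAAA  (n_A = 8, n_B = 8)
Step 2: Count runs R = 6.
Step 3: Under H0 (random ordering), E[R] = 2*n_A*n_B/(n_A+n_B) + 1 = 2*8*8/16 + 1 = 9.0000.
        Var[R] = 2*n_A*n_B*(2*n_A*n_B - n_A - n_B) / ((n_A+n_B)^2 * (n_A+n_B-1)) = 14336/3840 = 3.7333.
        SD[R] = 1.9322.
Step 4: Continuity-corrected z = (R + 0.5 - E[R]) / SD[R] = (6 + 0.5 - 9.0000) / 1.9322 = -1.2939.
Step 5: Two-sided p-value via normal approximation = 2*(1 - Phi(|z|)) = 0.195709.
Step 6: alpha = 0.05. fail to reject H0.

R = 6, z = -1.2939, p = 0.195709, fail to reject H0.


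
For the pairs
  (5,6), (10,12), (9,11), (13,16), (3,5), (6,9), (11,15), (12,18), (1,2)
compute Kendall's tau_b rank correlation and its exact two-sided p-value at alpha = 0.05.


Step 1: Enumerate the 36 unordered pairs (i,j) with i<j and classify each by sign(x_j-x_i) * sign(y_j-y_i).
  (1,2):dx=+5,dy=+6->C; (1,3):dx=+4,dy=+5->C; (1,4):dx=+8,dy=+10->C; (1,5):dx=-2,dy=-1->C
  (1,6):dx=+1,dy=+3->C; (1,7):dx=+6,dy=+9->C; (1,8):dx=+7,dy=+12->C; (1,9):dx=-4,dy=-4->C
  (2,3):dx=-1,dy=-1->C; (2,4):dx=+3,dy=+4->C; (2,5):dx=-7,dy=-7->C; (2,6):dx=-4,dy=-3->C
  (2,7):dx=+1,dy=+3->C; (2,8):dx=+2,dy=+6->C; (2,9):dx=-9,dy=-10->C; (3,4):dx=+4,dy=+5->C
  (3,5):dx=-6,dy=-6->C; (3,6):dx=-3,dy=-2->C; (3,7):dx=+2,dy=+4->C; (3,8):dx=+3,dy=+7->C
  (3,9):dx=-8,dy=-9->C; (4,5):dx=-10,dy=-11->C; (4,6):dx=-7,dy=-7->C; (4,7):dx=-2,dy=-1->C
  (4,8):dx=-1,dy=+2->D; (4,9):dx=-12,dy=-14->C; (5,6):dx=+3,dy=+4->C; (5,7):dx=+8,dy=+10->C
  (5,8):dx=+9,dy=+13->C; (5,9):dx=-2,dy=-3->C; (6,7):dx=+5,dy=+6->C; (6,8):dx=+6,dy=+9->C
  (6,9):dx=-5,dy=-7->C; (7,8):dx=+1,dy=+3->C; (7,9):dx=-10,dy=-13->C; (8,9):dx=-11,dy=-16->C
Step 2: C = 35, D = 1, total pairs = 36.
Step 3: tau = (C - D)/(n(n-1)/2) = (35 - 1)/36 = 0.944444.
Step 4: Exact two-sided p-value (enumerate n! = 362880 permutations of y under H0): p = 0.000050.
Step 5: alpha = 0.05. reject H0.

tau_b = 0.9444 (C=35, D=1), p = 0.000050, reject H0.


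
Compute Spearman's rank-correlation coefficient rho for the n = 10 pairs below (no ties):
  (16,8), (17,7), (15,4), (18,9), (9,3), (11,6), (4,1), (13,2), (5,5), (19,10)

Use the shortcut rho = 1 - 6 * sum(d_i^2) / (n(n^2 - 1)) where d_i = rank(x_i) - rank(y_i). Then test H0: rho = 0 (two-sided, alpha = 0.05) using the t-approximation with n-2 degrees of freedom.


Step 1: Rank x and y separately (midranks; no ties here).
rank(x): 16->7, 17->8, 15->6, 18->9, 9->3, 11->4, 4->1, 13->5, 5->2, 19->10
rank(y): 8->8, 7->7, 4->4, 9->9, 3->3, 6->6, 1->1, 2->2, 5->5, 10->10
Step 2: d_i = R_x(i) - R_y(i); compute d_i^2.
  (7-8)^2=1, (8-7)^2=1, (6-4)^2=4, (9-9)^2=0, (3-3)^2=0, (4-6)^2=4, (1-1)^2=0, (5-2)^2=9, (2-5)^2=9, (10-10)^2=0
sum(d^2) = 28.
Step 3: rho = 1 - 6*28 / (10*(10^2 - 1)) = 1 - 168/990 = 0.830303.
Step 4: Under H0, t = rho * sqrt((n-2)/(1-rho^2)) = 4.2139 ~ t(8).
Step 5: Two-sided p-value from the t-distribution with 8 df = 0.002940.
Step 6: alpha = 0.05. reject H0.

rho = 0.8303, p = 0.002940, reject H0 at alpha = 0.05.


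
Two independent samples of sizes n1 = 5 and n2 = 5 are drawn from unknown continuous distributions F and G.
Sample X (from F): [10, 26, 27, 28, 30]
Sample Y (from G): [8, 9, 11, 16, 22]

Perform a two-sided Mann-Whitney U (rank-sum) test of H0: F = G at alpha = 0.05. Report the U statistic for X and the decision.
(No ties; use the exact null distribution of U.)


Step 1: Combine and sort all 10 observations; assign midranks.
sorted (value, group): (8,Y), (9,Y), (10,X), (11,Y), (16,Y), (22,Y), (26,X), (27,X), (28,X), (30,X)
ranks: 8->1, 9->2, 10->3, 11->4, 16->5, 22->6, 26->7, 27->8, 28->9, 30->10
Step 2: Rank sum for X: R1 = 3 + 7 + 8 + 9 + 10 = 37.
Step 3: U_X = R1 - n1(n1+1)/2 = 37 - 5*6/2 = 37 - 15 = 22.
       U_Y = n1*n2 - U_X = 25 - 22 = 3.
Step 4: No ties, so the exact null distribution of U (based on enumerating the C(10,5) = 252 equally likely rank assignments) gives the two-sided p-value.
Step 5: p-value = 0.055556; compare to alpha = 0.05. fail to reject H0.

U_X = 22, p = 0.055556, fail to reject H0 at alpha = 0.05.


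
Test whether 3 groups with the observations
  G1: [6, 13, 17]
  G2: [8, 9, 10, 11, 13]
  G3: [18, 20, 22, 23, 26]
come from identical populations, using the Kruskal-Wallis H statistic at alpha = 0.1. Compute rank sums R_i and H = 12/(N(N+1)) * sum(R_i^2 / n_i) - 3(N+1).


Step 1: Combine all N = 13 observations and assign midranks.
sorted (value, group, rank): (6,G1,1), (8,G2,2), (9,G2,3), (10,G2,4), (11,G2,5), (13,G1,6.5), (13,G2,6.5), (17,G1,8), (18,G3,9), (20,G3,10), (22,G3,11), (23,G3,12), (26,G3,13)
Step 2: Sum ranks within each group.
R_1 = 15.5 (n_1 = 3)
R_2 = 20.5 (n_2 = 5)
R_3 = 55 (n_3 = 5)
Step 3: H = 12/(N(N+1)) * sum(R_i^2/n_i) - 3(N+1)
     = 12/(13*14) * (15.5^2/3 + 20.5^2/5 + 55^2/5) - 3*14
     = 0.065934 * 769.133 - 42
     = 8.712088.
Step 4: Ties present; correction factor C = 1 - 6/(13^3 - 13) = 0.997253. Corrected H = 8.712088 / 0.997253 = 8.736088.
Step 5: Under H0, H ~ chi^2(2); p-value = 0.012676.
Step 6: alpha = 0.1. reject H0.

H = 8.7361, df = 2, p = 0.012676, reject H0.


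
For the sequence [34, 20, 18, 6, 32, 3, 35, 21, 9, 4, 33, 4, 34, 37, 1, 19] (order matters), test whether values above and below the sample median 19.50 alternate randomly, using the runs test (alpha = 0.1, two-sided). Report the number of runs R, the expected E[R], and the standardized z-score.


Step 1: Compute median = 19.50; label A = above, B = below.
Labels in order: AABBABAABBABAABB  (n_A = 8, n_B = 8)
Step 2: Count runs R = 10.
Step 3: Under H0 (random ordering), E[R] = 2*n_A*n_B/(n_A+n_B) + 1 = 2*8*8/16 + 1 = 9.0000.
        Var[R] = 2*n_A*n_B*(2*n_A*n_B - n_A - n_B) / ((n_A+n_B)^2 * (n_A+n_B-1)) = 14336/3840 = 3.7333.
        SD[R] = 1.9322.
Step 4: Continuity-corrected z = (R - 0.5 - E[R]) / SD[R] = (10 - 0.5 - 9.0000) / 1.9322 = 0.2588.
Step 5: Two-sided p-value via normal approximation = 2*(1 - Phi(|z|)) = 0.795809.
Step 6: alpha = 0.1. fail to reject H0.

R = 10, z = 0.2588, p = 0.795809, fail to reject H0.


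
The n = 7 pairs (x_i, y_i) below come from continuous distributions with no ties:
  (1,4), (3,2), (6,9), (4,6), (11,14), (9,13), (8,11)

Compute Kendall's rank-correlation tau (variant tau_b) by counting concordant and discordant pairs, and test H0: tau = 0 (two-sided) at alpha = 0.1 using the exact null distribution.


Step 1: Enumerate the 21 unordered pairs (i,j) with i<j and classify each by sign(x_j-x_i) * sign(y_j-y_i).
  (1,2):dx=+2,dy=-2->D; (1,3):dx=+5,dy=+5->C; (1,4):dx=+3,dy=+2->C; (1,5):dx=+10,dy=+10->C
  (1,6):dx=+8,dy=+9->C; (1,7):dx=+7,dy=+7->C; (2,3):dx=+3,dy=+7->C; (2,4):dx=+1,dy=+4->C
  (2,5):dx=+8,dy=+12->C; (2,6):dx=+6,dy=+11->C; (2,7):dx=+5,dy=+9->C; (3,4):dx=-2,dy=-3->C
  (3,5):dx=+5,dy=+5->C; (3,6):dx=+3,dy=+4->C; (3,7):dx=+2,dy=+2->C; (4,5):dx=+7,dy=+8->C
  (4,6):dx=+5,dy=+7->C; (4,7):dx=+4,dy=+5->C; (5,6):dx=-2,dy=-1->C; (5,7):dx=-3,dy=-3->C
  (6,7):dx=-1,dy=-2->C
Step 2: C = 20, D = 1, total pairs = 21.
Step 3: tau = (C - D)/(n(n-1)/2) = (20 - 1)/21 = 0.904762.
Step 4: Exact two-sided p-value (enumerate n! = 5040 permutations of y under H0): p = 0.002778.
Step 5: alpha = 0.1. reject H0.

tau_b = 0.9048 (C=20, D=1), p = 0.002778, reject H0.


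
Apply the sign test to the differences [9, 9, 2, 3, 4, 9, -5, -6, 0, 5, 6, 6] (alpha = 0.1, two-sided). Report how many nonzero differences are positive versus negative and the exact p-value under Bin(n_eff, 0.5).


Step 1: Discard zero differences. Original n = 12; n_eff = number of nonzero differences = 11.
Nonzero differences (with sign): +9, +9, +2, +3, +4, +9, -5, -6, +5, +6, +6
Step 2: Count signs: positive = 9, negative = 2.
Step 3: Under H0: P(positive) = 0.5, so the number of positives S ~ Bin(11, 0.5).
Step 4: Two-sided exact p-value = sum of Bin(11,0.5) probabilities at or below the observed probability = 0.065430.
Step 5: alpha = 0.1. reject H0.

n_eff = 11, pos = 9, neg = 2, p = 0.065430, reject H0.


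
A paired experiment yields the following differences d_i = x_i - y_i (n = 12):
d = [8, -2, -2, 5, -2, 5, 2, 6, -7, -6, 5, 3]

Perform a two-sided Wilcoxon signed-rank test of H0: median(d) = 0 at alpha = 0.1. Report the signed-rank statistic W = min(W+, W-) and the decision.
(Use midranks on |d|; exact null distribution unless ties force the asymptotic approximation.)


Step 1: Drop any zero differences (none here) and take |d_i|.
|d| = [8, 2, 2, 5, 2, 5, 2, 6, 7, 6, 5, 3]
Step 2: Midrank |d_i| (ties get averaged ranks).
ranks: |8|->12, |2|->2.5, |2|->2.5, |5|->7, |2|->2.5, |5|->7, |2|->2.5, |6|->9.5, |7|->11, |6|->9.5, |5|->7, |3|->5
Step 3: Attach original signs; sum ranks with positive sign and with negative sign.
W+ = 12 + 7 + 7 + 2.5 + 9.5 + 7 + 5 = 50
W- = 2.5 + 2.5 + 2.5 + 11 + 9.5 = 28
(Check: W+ + W- = 78 should equal n(n+1)/2 = 78.)
Step 4: Test statistic W = min(W+, W-) = 28.
Step 5: Ties in |d|, so use the tie-corrected normal approximation.
        E[W] = n(n+1)/4 = 12*13/4 = 39.
        Tie groups: |d|=2 (t=4), |d|=5 (t=3), |d|=6 (t=2); sum(t^3 - t) = 90.
        Var[W] = n(n+1)(2n+1)/24 - sum(t^3-t)/48 = 3900/24 - 90/48 = 160.625.
        z = (W - E[W]) / sqrt(Var[W]) = (28 - 39) / 12.6738 = -0.8679.
        Two-sided p = 2*Phi(z) = 0.385431.
Step 6: alpha = 0.1. fail to reject H0.

W+ = 50, W- = 28, W = min = 28, p = 0.385431, fail to reject H0.


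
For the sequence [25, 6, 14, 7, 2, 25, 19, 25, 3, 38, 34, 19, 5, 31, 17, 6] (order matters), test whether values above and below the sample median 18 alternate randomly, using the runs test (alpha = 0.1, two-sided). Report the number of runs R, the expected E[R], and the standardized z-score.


Step 1: Compute median = 18; label A = above, B = below.
Labels in order: ABBBBAAABAAABABB  (n_A = 8, n_B = 8)
Step 2: Count runs R = 8.
Step 3: Under H0 (random ordering), E[R] = 2*n_A*n_B/(n_A+n_B) + 1 = 2*8*8/16 + 1 = 9.0000.
        Var[R] = 2*n_A*n_B*(2*n_A*n_B - n_A - n_B) / ((n_A+n_B)^2 * (n_A+n_B-1)) = 14336/3840 = 3.7333.
        SD[R] = 1.9322.
Step 4: Continuity-corrected z = (R + 0.5 - E[R]) / SD[R] = (8 + 0.5 - 9.0000) / 1.9322 = -0.2588.
Step 5: Two-sided p-value via normal approximation = 2*(1 - Phi(|z|)) = 0.795809.
Step 6: alpha = 0.1. fail to reject H0.

R = 8, z = -0.2588, p = 0.795809, fail to reject H0.


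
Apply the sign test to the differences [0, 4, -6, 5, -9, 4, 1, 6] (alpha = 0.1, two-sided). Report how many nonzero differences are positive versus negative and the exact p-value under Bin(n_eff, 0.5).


Step 1: Discard zero differences. Original n = 8; n_eff = number of nonzero differences = 7.
Nonzero differences (with sign): +4, -6, +5, -9, +4, +1, +6
Step 2: Count signs: positive = 5, negative = 2.
Step 3: Under H0: P(positive) = 0.5, so the number of positives S ~ Bin(7, 0.5).
Step 4: Two-sided exact p-value = sum of Bin(7,0.5) probabilities at or below the observed probability = 0.453125.
Step 5: alpha = 0.1. fail to reject H0.

n_eff = 7, pos = 5, neg = 2, p = 0.453125, fail to reject H0.


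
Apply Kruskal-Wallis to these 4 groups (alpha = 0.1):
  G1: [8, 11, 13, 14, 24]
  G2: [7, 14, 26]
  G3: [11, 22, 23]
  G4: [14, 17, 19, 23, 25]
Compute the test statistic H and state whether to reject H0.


Step 1: Combine all N = 16 observations and assign midranks.
sorted (value, group, rank): (7,G2,1), (8,G1,2), (11,G1,3.5), (11,G3,3.5), (13,G1,5), (14,G1,7), (14,G2,7), (14,G4,7), (17,G4,9), (19,G4,10), (22,G3,11), (23,G3,12.5), (23,G4,12.5), (24,G1,14), (25,G4,15), (26,G2,16)
Step 2: Sum ranks within each group.
R_1 = 31.5 (n_1 = 5)
R_2 = 24 (n_2 = 3)
R_3 = 27 (n_3 = 3)
R_4 = 53.5 (n_4 = 5)
Step 3: H = 12/(N(N+1)) * sum(R_i^2/n_i) - 3(N+1)
     = 12/(16*17) * (31.5^2/5 + 24^2/3 + 27^2/3 + 53.5^2/5) - 3*17
     = 0.044118 * 1205.9 - 51
     = 2.201471.
Step 4: Ties present; correction factor C = 1 - 36/(16^3 - 16) = 0.991176. Corrected H = 2.201471 / 0.991176 = 2.221068.
Step 5: Under H0, H ~ chi^2(3); p-value = 0.527811.
Step 6: alpha = 0.1. fail to reject H0.

H = 2.2211, df = 3, p = 0.527811, fail to reject H0.


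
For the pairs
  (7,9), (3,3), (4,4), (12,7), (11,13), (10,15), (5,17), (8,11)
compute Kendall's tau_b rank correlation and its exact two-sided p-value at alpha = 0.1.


Step 1: Enumerate the 28 unordered pairs (i,j) with i<j and classify each by sign(x_j-x_i) * sign(y_j-y_i).
  (1,2):dx=-4,dy=-6->C; (1,3):dx=-3,dy=-5->C; (1,4):dx=+5,dy=-2->D; (1,5):dx=+4,dy=+4->C
  (1,6):dx=+3,dy=+6->C; (1,7):dx=-2,dy=+8->D; (1,8):dx=+1,dy=+2->C; (2,3):dx=+1,dy=+1->C
  (2,4):dx=+9,dy=+4->C; (2,5):dx=+8,dy=+10->C; (2,6):dx=+7,dy=+12->C; (2,7):dx=+2,dy=+14->C
  (2,8):dx=+5,dy=+8->C; (3,4):dx=+8,dy=+3->C; (3,5):dx=+7,dy=+9->C; (3,6):dx=+6,dy=+11->C
  (3,7):dx=+1,dy=+13->C; (3,8):dx=+4,dy=+7->C; (4,5):dx=-1,dy=+6->D; (4,6):dx=-2,dy=+8->D
  (4,7):dx=-7,dy=+10->D; (4,8):dx=-4,dy=+4->D; (5,6):dx=-1,dy=+2->D; (5,7):dx=-6,dy=+4->D
  (5,8):dx=-3,dy=-2->C; (6,7):dx=-5,dy=+2->D; (6,8):dx=-2,dy=-4->C; (7,8):dx=+3,dy=-6->D
Step 2: C = 18, D = 10, total pairs = 28.
Step 3: tau = (C - D)/(n(n-1)/2) = (18 - 10)/28 = 0.285714.
Step 4: Exact two-sided p-value (enumerate n! = 40320 permutations of y under H0): p = 0.398760.
Step 5: alpha = 0.1. fail to reject H0.

tau_b = 0.2857 (C=18, D=10), p = 0.398760, fail to reject H0.


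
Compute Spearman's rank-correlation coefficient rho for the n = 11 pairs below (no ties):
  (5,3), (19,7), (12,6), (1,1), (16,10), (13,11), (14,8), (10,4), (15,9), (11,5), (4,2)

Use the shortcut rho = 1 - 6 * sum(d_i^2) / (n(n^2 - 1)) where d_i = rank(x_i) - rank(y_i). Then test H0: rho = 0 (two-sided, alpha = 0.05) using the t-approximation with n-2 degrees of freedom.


Step 1: Rank x and y separately (midranks; no ties here).
rank(x): 5->3, 19->11, 12->6, 1->1, 16->10, 13->7, 14->8, 10->4, 15->9, 11->5, 4->2
rank(y): 3->3, 7->7, 6->6, 1->1, 10->10, 11->11, 8->8, 4->4, 9->9, 5->5, 2->2
Step 2: d_i = R_x(i) - R_y(i); compute d_i^2.
  (3-3)^2=0, (11-7)^2=16, (6-6)^2=0, (1-1)^2=0, (10-10)^2=0, (7-11)^2=16, (8-8)^2=0, (4-4)^2=0, (9-9)^2=0, (5-5)^2=0, (2-2)^2=0
sum(d^2) = 32.
Step 3: rho = 1 - 6*32 / (11*(11^2 - 1)) = 1 - 192/1320 = 0.854545.
Step 4: Under H0, t = rho * sqrt((n-2)/(1-rho^2)) = 4.9360 ~ t(9).
Step 5: Two-sided p-value from the t-distribution with 9 df = 0.000807.
Step 6: alpha = 0.05. reject H0.

rho = 0.8545, p = 0.000807, reject H0 at alpha = 0.05.


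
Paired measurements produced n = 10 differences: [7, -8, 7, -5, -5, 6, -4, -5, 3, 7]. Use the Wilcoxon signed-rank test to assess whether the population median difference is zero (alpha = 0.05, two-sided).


Step 1: Drop any zero differences (none here) and take |d_i|.
|d| = [7, 8, 7, 5, 5, 6, 4, 5, 3, 7]
Step 2: Midrank |d_i| (ties get averaged ranks).
ranks: |7|->8, |8|->10, |7|->8, |5|->4, |5|->4, |6|->6, |4|->2, |5|->4, |3|->1, |7|->8
Step 3: Attach original signs; sum ranks with positive sign and with negative sign.
W+ = 8 + 8 + 6 + 1 + 8 = 31
W- = 10 + 4 + 4 + 2 + 4 = 24
(Check: W+ + W- = 55 should equal n(n+1)/2 = 55.)
Step 4: Test statistic W = min(W+, W-) = 24.
Step 5: Ties in |d|, so use the tie-corrected normal approximation.
        E[W] = n(n+1)/4 = 10*11/4 = 27.5.
        Tie groups: |d|=5 (t=3), |d|=7 (t=3); sum(t^3 - t) = 48.
        Var[W] = n(n+1)(2n+1)/24 - sum(t^3-t)/48 = 2310/24 - 48/48 = 95.25.
        z = (W - E[W]) / sqrt(Var[W]) = (24 - 27.5) / 9.7596 = -0.3586.
        Two-sided p = 2*Phi(z) = 0.719879.
Step 6: alpha = 0.05. fail to reject H0.

W+ = 31, W- = 24, W = min = 24, p = 0.719879, fail to reject H0.


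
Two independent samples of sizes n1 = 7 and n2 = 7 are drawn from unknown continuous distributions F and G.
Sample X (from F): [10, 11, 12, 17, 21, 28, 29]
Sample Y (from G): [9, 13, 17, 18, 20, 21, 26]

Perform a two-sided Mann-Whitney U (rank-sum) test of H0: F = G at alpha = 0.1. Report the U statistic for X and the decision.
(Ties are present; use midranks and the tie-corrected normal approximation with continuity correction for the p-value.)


Step 1: Combine and sort all 14 observations; assign midranks.
sorted (value, group): (9,Y), (10,X), (11,X), (12,X), (13,Y), (17,X), (17,Y), (18,Y), (20,Y), (21,X), (21,Y), (26,Y), (28,X), (29,X)
ranks: 9->1, 10->2, 11->3, 12->4, 13->5, 17->6.5, 17->6.5, 18->8, 20->9, 21->10.5, 21->10.5, 26->12, 28->13, 29->14
Step 2: Rank sum for X: R1 = 2 + 3 + 4 + 6.5 + 10.5 + 13 + 14 = 53.
Step 3: U_X = R1 - n1(n1+1)/2 = 53 - 7*8/2 = 53 - 28 = 25.
       U_Y = n1*n2 - U_X = 49 - 25 = 24.
Step 4: Ties are present, so use the tie-corrected normal approximation (with continuity correction) for the p-value.
Step 5: p-value = 1.000000; compare to alpha = 0.1. fail to reject H0.

U_X = 25, p = 1.000000, fail to reject H0 at alpha = 0.1.


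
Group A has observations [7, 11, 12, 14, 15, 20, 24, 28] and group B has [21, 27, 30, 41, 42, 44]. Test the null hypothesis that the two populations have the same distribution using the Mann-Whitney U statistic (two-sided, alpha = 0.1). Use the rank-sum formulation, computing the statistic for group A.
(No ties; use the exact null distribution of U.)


Step 1: Combine and sort all 14 observations; assign midranks.
sorted (value, group): (7,X), (11,X), (12,X), (14,X), (15,X), (20,X), (21,Y), (24,X), (27,Y), (28,X), (30,Y), (41,Y), (42,Y), (44,Y)
ranks: 7->1, 11->2, 12->3, 14->4, 15->5, 20->6, 21->7, 24->8, 27->9, 28->10, 30->11, 41->12, 42->13, 44->14
Step 2: Rank sum for X: R1 = 1 + 2 + 3 + 4 + 5 + 6 + 8 + 10 = 39.
Step 3: U_X = R1 - n1(n1+1)/2 = 39 - 8*9/2 = 39 - 36 = 3.
       U_Y = n1*n2 - U_X = 48 - 3 = 45.
Step 4: No ties, so the exact null distribution of U (based on enumerating the C(14,8) = 3003 equally likely rank assignments) gives the two-sided p-value.
Step 5: p-value = 0.004662; compare to alpha = 0.1. reject H0.

U_X = 3, p = 0.004662, reject H0 at alpha = 0.1.


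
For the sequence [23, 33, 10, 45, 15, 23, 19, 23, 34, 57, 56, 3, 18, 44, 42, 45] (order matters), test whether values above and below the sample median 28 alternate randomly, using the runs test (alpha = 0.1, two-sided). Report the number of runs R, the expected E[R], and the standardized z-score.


Step 1: Compute median = 28; label A = above, B = below.
Labels in order: BABABBBBAAABBAAA  (n_A = 8, n_B = 8)
Step 2: Count runs R = 8.
Step 3: Under H0 (random ordering), E[R] = 2*n_A*n_B/(n_A+n_B) + 1 = 2*8*8/16 + 1 = 9.0000.
        Var[R] = 2*n_A*n_B*(2*n_A*n_B - n_A - n_B) / ((n_A+n_B)^2 * (n_A+n_B-1)) = 14336/3840 = 3.7333.
        SD[R] = 1.9322.
Step 4: Continuity-corrected z = (R + 0.5 - E[R]) / SD[R] = (8 + 0.5 - 9.0000) / 1.9322 = -0.2588.
Step 5: Two-sided p-value via normal approximation = 2*(1 - Phi(|z|)) = 0.795809.
Step 6: alpha = 0.1. fail to reject H0.

R = 8, z = -0.2588, p = 0.795809, fail to reject H0.


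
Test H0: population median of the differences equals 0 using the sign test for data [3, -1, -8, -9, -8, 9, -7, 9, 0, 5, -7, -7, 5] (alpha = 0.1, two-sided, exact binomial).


Step 1: Discard zero differences. Original n = 13; n_eff = number of nonzero differences = 12.
Nonzero differences (with sign): +3, -1, -8, -9, -8, +9, -7, +9, +5, -7, -7, +5
Step 2: Count signs: positive = 5, negative = 7.
Step 3: Under H0: P(positive) = 0.5, so the number of positives S ~ Bin(12, 0.5).
Step 4: Two-sided exact p-value = sum of Bin(12,0.5) probabilities at or below the observed probability = 0.774414.
Step 5: alpha = 0.1. fail to reject H0.

n_eff = 12, pos = 5, neg = 7, p = 0.774414, fail to reject H0.


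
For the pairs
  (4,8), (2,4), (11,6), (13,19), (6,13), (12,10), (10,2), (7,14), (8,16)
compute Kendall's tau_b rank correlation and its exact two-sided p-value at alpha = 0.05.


Step 1: Enumerate the 36 unordered pairs (i,j) with i<j and classify each by sign(x_j-x_i) * sign(y_j-y_i).
  (1,2):dx=-2,dy=-4->C; (1,3):dx=+7,dy=-2->D; (1,4):dx=+9,dy=+11->C; (1,5):dx=+2,dy=+5->C
  (1,6):dx=+8,dy=+2->C; (1,7):dx=+6,dy=-6->D; (1,8):dx=+3,dy=+6->C; (1,9):dx=+4,dy=+8->C
  (2,3):dx=+9,dy=+2->C; (2,4):dx=+11,dy=+15->C; (2,5):dx=+4,dy=+9->C; (2,6):dx=+10,dy=+6->C
  (2,7):dx=+8,dy=-2->D; (2,8):dx=+5,dy=+10->C; (2,9):dx=+6,dy=+12->C; (3,4):dx=+2,dy=+13->C
  (3,5):dx=-5,dy=+7->D; (3,6):dx=+1,dy=+4->C; (3,7):dx=-1,dy=-4->C; (3,8):dx=-4,dy=+8->D
  (3,9):dx=-3,dy=+10->D; (4,5):dx=-7,dy=-6->C; (4,6):dx=-1,dy=-9->C; (4,7):dx=-3,dy=-17->C
  (4,8):dx=-6,dy=-5->C; (4,9):dx=-5,dy=-3->C; (5,6):dx=+6,dy=-3->D; (5,7):dx=+4,dy=-11->D
  (5,8):dx=+1,dy=+1->C; (5,9):dx=+2,dy=+3->C; (6,7):dx=-2,dy=-8->C; (6,8):dx=-5,dy=+4->D
  (6,9):dx=-4,dy=+6->D; (7,8):dx=-3,dy=+12->D; (7,9):dx=-2,dy=+14->D; (8,9):dx=+1,dy=+2->C
Step 2: C = 24, D = 12, total pairs = 36.
Step 3: tau = (C - D)/(n(n-1)/2) = (24 - 12)/36 = 0.333333.
Step 4: Exact two-sided p-value (enumerate n! = 362880 permutations of y under H0): p = 0.259518.
Step 5: alpha = 0.05. fail to reject H0.

tau_b = 0.3333 (C=24, D=12), p = 0.259518, fail to reject H0.


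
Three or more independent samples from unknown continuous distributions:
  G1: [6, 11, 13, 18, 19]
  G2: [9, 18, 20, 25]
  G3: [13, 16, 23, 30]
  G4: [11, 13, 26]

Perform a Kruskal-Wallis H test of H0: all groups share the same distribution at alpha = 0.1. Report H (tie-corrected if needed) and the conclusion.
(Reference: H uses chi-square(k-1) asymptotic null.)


Step 1: Combine all N = 16 observations and assign midranks.
sorted (value, group, rank): (6,G1,1), (9,G2,2), (11,G1,3.5), (11,G4,3.5), (13,G1,6), (13,G3,6), (13,G4,6), (16,G3,8), (18,G1,9.5), (18,G2,9.5), (19,G1,11), (20,G2,12), (23,G3,13), (25,G2,14), (26,G4,15), (30,G3,16)
Step 2: Sum ranks within each group.
R_1 = 31 (n_1 = 5)
R_2 = 37.5 (n_2 = 4)
R_3 = 43 (n_3 = 4)
R_4 = 24.5 (n_4 = 3)
Step 3: H = 12/(N(N+1)) * sum(R_i^2/n_i) - 3(N+1)
     = 12/(16*17) * (31^2/5 + 37.5^2/4 + 43^2/4 + 24.5^2/3) - 3*17
     = 0.044118 * 1206.1 - 51
     = 2.210110.
Step 4: Ties present; correction factor C = 1 - 36/(16^3 - 16) = 0.991176. Corrected H = 2.210110 / 0.991176 = 2.229785.
Step 5: Under H0, H ~ chi^2(3); p-value = 0.526106.
Step 6: alpha = 0.1. fail to reject H0.

H = 2.2298, df = 3, p = 0.526106, fail to reject H0.


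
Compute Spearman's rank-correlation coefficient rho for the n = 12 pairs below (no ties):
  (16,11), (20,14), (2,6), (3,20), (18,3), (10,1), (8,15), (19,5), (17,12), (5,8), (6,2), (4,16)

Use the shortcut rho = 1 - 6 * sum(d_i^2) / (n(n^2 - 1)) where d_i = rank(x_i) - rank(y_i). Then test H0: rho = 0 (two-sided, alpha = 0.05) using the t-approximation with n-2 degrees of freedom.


Step 1: Rank x and y separately (midranks; no ties here).
rank(x): 16->8, 20->12, 2->1, 3->2, 18->10, 10->7, 8->6, 19->11, 17->9, 5->4, 6->5, 4->3
rank(y): 11->7, 14->9, 6->5, 20->12, 3->3, 1->1, 15->10, 5->4, 12->8, 8->6, 2->2, 16->11
Step 2: d_i = R_x(i) - R_y(i); compute d_i^2.
  (8-7)^2=1, (12-9)^2=9, (1-5)^2=16, (2-12)^2=100, (10-3)^2=49, (7-1)^2=36, (6-10)^2=16, (11-4)^2=49, (9-8)^2=1, (4-6)^2=4, (5-2)^2=9, (3-11)^2=64
sum(d^2) = 354.
Step 3: rho = 1 - 6*354 / (12*(12^2 - 1)) = 1 - 2124/1716 = -0.237762.
Step 4: Under H0, t = rho * sqrt((n-2)/(1-rho^2)) = -0.7741 ~ t(10).
Step 5: Two-sided p-value from the t-distribution with 10 df = 0.456801.
Step 6: alpha = 0.05. fail to reject H0.

rho = -0.2378, p = 0.456801, fail to reject H0 at alpha = 0.05.


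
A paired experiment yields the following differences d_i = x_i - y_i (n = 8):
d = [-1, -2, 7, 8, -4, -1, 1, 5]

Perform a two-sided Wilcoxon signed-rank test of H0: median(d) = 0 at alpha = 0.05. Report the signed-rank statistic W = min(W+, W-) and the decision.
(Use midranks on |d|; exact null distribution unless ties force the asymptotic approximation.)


Step 1: Drop any zero differences (none here) and take |d_i|.
|d| = [1, 2, 7, 8, 4, 1, 1, 5]
Step 2: Midrank |d_i| (ties get averaged ranks).
ranks: |1|->2, |2|->4, |7|->7, |8|->8, |4|->5, |1|->2, |1|->2, |5|->6
Step 3: Attach original signs; sum ranks with positive sign and with negative sign.
W+ = 7 + 8 + 2 + 6 = 23
W- = 2 + 4 + 5 + 2 = 13
(Check: W+ + W- = 36 should equal n(n+1)/2 = 36.)
Step 4: Test statistic W = min(W+, W-) = 13.
Step 5: Ties in |d|, so use the tie-corrected normal approximation.
        E[W] = n(n+1)/4 = 8*9/4 = 18.
        Tie groups: |d|=1 (t=3); sum(t^3 - t) = 24.
        Var[W] = n(n+1)(2n+1)/24 - sum(t^3-t)/48 = 1224/24 - 24/48 = 50.5.
        z = (W - E[W]) / sqrt(Var[W]) = (13 - 18) / 7.1063 = -0.7036.
        Two-sided p = 2*Phi(z) = 0.481683.
Step 6: alpha = 0.05. fail to reject H0.

W+ = 23, W- = 13, W = min = 13, p = 0.481683, fail to reject H0.


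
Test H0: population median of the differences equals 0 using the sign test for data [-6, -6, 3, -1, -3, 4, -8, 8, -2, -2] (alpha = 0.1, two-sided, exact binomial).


Step 1: Discard zero differences. Original n = 10; n_eff = number of nonzero differences = 10.
Nonzero differences (with sign): -6, -6, +3, -1, -3, +4, -8, +8, -2, -2
Step 2: Count signs: positive = 3, negative = 7.
Step 3: Under H0: P(positive) = 0.5, so the number of positives S ~ Bin(10, 0.5).
Step 4: Two-sided exact p-value = sum of Bin(10,0.5) probabilities at or below the observed probability = 0.343750.
Step 5: alpha = 0.1. fail to reject H0.

n_eff = 10, pos = 3, neg = 7, p = 0.343750, fail to reject H0.


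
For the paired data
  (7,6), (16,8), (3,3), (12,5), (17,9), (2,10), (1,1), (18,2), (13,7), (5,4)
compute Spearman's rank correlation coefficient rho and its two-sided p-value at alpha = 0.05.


Step 1: Rank x and y separately (midranks; no ties here).
rank(x): 7->5, 16->8, 3->3, 12->6, 17->9, 2->2, 1->1, 18->10, 13->7, 5->4
rank(y): 6->6, 8->8, 3->3, 5->5, 9->9, 10->10, 1->1, 2->2, 7->7, 4->4
Step 2: d_i = R_x(i) - R_y(i); compute d_i^2.
  (5-6)^2=1, (8-8)^2=0, (3-3)^2=0, (6-5)^2=1, (9-9)^2=0, (2-10)^2=64, (1-1)^2=0, (10-2)^2=64, (7-7)^2=0, (4-4)^2=0
sum(d^2) = 130.
Step 3: rho = 1 - 6*130 / (10*(10^2 - 1)) = 1 - 780/990 = 0.212121.
Step 4: Under H0, t = rho * sqrt((n-2)/(1-rho^2)) = 0.6139 ~ t(8).
Step 5: Two-sided p-value from the t-distribution with 8 df = 0.556306.
Step 6: alpha = 0.05. fail to reject H0.

rho = 0.2121, p = 0.556306, fail to reject H0 at alpha = 0.05.


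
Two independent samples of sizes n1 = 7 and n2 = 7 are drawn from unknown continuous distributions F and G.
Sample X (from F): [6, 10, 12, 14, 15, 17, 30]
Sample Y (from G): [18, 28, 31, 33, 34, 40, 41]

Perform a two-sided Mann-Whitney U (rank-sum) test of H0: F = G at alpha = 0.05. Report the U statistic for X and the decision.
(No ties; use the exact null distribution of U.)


Step 1: Combine and sort all 14 observations; assign midranks.
sorted (value, group): (6,X), (10,X), (12,X), (14,X), (15,X), (17,X), (18,Y), (28,Y), (30,X), (31,Y), (33,Y), (34,Y), (40,Y), (41,Y)
ranks: 6->1, 10->2, 12->3, 14->4, 15->5, 17->6, 18->7, 28->8, 30->9, 31->10, 33->11, 34->12, 40->13, 41->14
Step 2: Rank sum for X: R1 = 1 + 2 + 3 + 4 + 5 + 6 + 9 = 30.
Step 3: U_X = R1 - n1(n1+1)/2 = 30 - 7*8/2 = 30 - 28 = 2.
       U_Y = n1*n2 - U_X = 49 - 2 = 47.
Step 4: No ties, so the exact null distribution of U (based on enumerating the C(14,7) = 3432 equally likely rank assignments) gives the two-sided p-value.
Step 5: p-value = 0.002331; compare to alpha = 0.05. reject H0.

U_X = 2, p = 0.002331, reject H0 at alpha = 0.05.


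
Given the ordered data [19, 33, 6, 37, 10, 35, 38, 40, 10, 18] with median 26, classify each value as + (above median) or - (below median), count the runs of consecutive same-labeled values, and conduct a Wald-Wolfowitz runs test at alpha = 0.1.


Step 1: Compute median = 26; label A = above, B = below.
Labels in order: BABABAAABB  (n_A = 5, n_B = 5)
Step 2: Count runs R = 7.
Step 3: Under H0 (random ordering), E[R] = 2*n_A*n_B/(n_A+n_B) + 1 = 2*5*5/10 + 1 = 6.0000.
        Var[R] = 2*n_A*n_B*(2*n_A*n_B - n_A - n_B) / ((n_A+n_B)^2 * (n_A+n_B-1)) = 2000/900 = 2.2222.
        SD[R] = 1.4907.
Step 4: Continuity-corrected z = (R - 0.5 - E[R]) / SD[R] = (7 - 0.5 - 6.0000) / 1.4907 = 0.3354.
Step 5: Two-sided p-value via normal approximation = 2*(1 - Phi(|z|)) = 0.737316.
Step 6: alpha = 0.1. fail to reject H0.

R = 7, z = 0.3354, p = 0.737316, fail to reject H0.
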